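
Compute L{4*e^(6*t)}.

L{4} = 4/s.
By the first shifting theorem, multiplying by e^(6t) replaces s with s - 6.

4/(s - 6)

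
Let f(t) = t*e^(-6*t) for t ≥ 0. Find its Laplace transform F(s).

L{e^(-6t)} = 1/(s + 6).
Then apply L{t·g(t)} = -d/ds[G(s)] with G(s) = 1/(s + 6):
differentiating 1 time and applying the sign gives (s + 6)^(-2).

F(s) = (s + 6)^(-2)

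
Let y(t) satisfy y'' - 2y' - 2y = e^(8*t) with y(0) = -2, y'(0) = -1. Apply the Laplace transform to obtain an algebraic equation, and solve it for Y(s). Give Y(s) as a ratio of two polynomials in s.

Take the Laplace transform of both sides.
The derivative rules (L{y''} = s^2 Y - s·y(0) - y'(0) and L{y'} = sY - y(0), with y(0) = -2, y'(0) = -1) turn the left side into (s^2 - 2*s - 2)Y - (-2*s + 3).
The right side is L{e^(8*t)} = 1/(s - 8).
So (s^2 - 2*s - 2)Y = 1/(s - 8) + (-2*s + 3).
Isolate Y and clear denominators.

Y(s) = (-2*s^2 + 19*s - 23)/(s^3 - 10*s^2 + 14*s + 16)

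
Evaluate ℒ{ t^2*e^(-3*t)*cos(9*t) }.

L{cos(9t)} = s/(s^2 + 81).
Multiplying by e^(-3t) shifts s → s + 3, so L{e^(-3*t)*cos(9*t)} = (s + 3)/((s + 3)^2 + 81).
Then apply L{t^2·g(t)} = (-1)^2 d^2/ds^2[H(s)] with H(s) = (s + 3)/((s + 3)^2 + 81):
differentiating 2 times and applying the sign gives 2*(s + 3)*(s^2 + 6*s - 234)/(s^2 + 6*s + 90)^3.

2*(s + 3)*(s^2 + 6*s - 234)/(s^2 + 6*s + 90)^3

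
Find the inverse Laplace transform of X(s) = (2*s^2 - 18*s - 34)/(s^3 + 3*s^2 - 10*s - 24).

-2*exp(3*t) - exp(-2*t) + 5*exp(-4*t)

Factor the denominator: s^3 + 3*s^2 - 10*s - 24 = (s - 3)*(s + 2)*(s + 4).
Partial fraction decomposition gives [-1/(s + 2)] + [5/(s + 4)] + [-2/(s - 3)].
Invert each term: -1/(s + 2) ↔ -e^(-2t); 5/(s + 4) ↔ 5e^(-4t); -2/(s - 3) ↔ -2e^(3t).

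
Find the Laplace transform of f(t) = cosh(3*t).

s/(s^2 - 9)

L{cosh(3t)} = s/(s^2 - 9).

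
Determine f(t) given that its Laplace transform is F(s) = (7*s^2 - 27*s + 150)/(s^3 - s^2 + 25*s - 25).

Factor the denominator: s^3 - s^2 + 25*s - 25 = (s - 1)*(s^2 + 25).
Partial fraction decomposition gives [5/(s - 1)] + [2*s/(s^2 + 25)] + [-25/(s^2 + 25)].
Invert each term: 5/(s - 1) ↔ 5e^(t); 2·s/(s^2 + 25) ↔ 2cos(5t); -5·5/(s^2 + 25) ↔ -5sin(5t).

f(t) = 5*exp(t) - 5*sin(5*t) + 2*cos(5*t)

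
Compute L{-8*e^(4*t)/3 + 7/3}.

Apply the Laplace transform termwise.
L{7/3} = (7/3)/s; (-8/3)·[L{e^(4t)} = 1/(s - 4)].

-8/(3*(s - 4)) + 7/(3*s)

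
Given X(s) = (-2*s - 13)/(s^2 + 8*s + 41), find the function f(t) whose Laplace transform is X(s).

Complete the square in the denominator: s^2 + 8*s + 41 = (s + 4)^2 + 5^2.
Split the numerator to match: -2*s - 13 = -2·(s + 4) - 1·5.
Invert each term: -2·(s + 4)/((s + 4)^2 + 25) ↔ -2e^(-4t)cos(5t); -1·5/((s + 4)^2 + 25) ↔ -e^(-4t)sin(5t).

f(t) = -exp(-4*t)*sin(5*t) - 2*exp(-4*t)*cos(5*t)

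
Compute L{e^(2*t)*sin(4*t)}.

L{sin(4t)} = 4/(s^2 + 16).
By the first shifting theorem, multiplying by e^(2t) replaces s with s - 2.

4/((s - 2)^2 + 16)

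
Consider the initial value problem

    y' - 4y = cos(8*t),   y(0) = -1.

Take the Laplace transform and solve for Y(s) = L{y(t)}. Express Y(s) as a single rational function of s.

Laplace-transform each side.
The derivative rules (L{y'} = sY - y(0) = sY - (-1)) turn the left side into (s - 4)Y - (-1).
The right side is L{cos(8*t)} = s/(s^2 + 64).
So (s - 4)Y = s/(s^2 + 64) + (-1).
Isolate Y and clear denominators.

Y(s) = (-s^2 + s - 64)/(s^3 - 4*s^2 + 64*s - 256)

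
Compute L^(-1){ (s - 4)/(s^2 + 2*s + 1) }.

Factor the denominator: s^2 + 2*s + 1 = (s + 1)^2.
Partial fraction decomposition gives [1/(s + 1)] + [-5/(s + 1)^2].
Invert each term: 1/(s + 1) ↔ e^(-t); -5/(s + 1)^2 ↔ -5t·e^(-t).

-5*t*exp(-t) + exp(-t)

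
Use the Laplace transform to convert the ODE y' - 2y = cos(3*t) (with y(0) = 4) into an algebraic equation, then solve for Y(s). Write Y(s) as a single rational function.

Y(s) = (4*s^2 + s + 36)/(s^3 - 2*s^2 + 9*s - 18)

Laplace-transform each side.
Using L{y'} = sY - y(0) = sY - 4, the left side becomes (s - 2)Y - (4).
The right side is L{cos(3*t)} = s/(s^2 + 9).
So (s - 2)Y = s/(s^2 + 9) + (4).
Isolate Y and clear denominators.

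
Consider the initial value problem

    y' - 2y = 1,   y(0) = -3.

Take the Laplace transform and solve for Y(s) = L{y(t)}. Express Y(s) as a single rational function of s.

Apply the Laplace transform to the equation.
Using L{y'} = sY - y(0) = sY - (-3), the left side becomes (s - 2)Y - (-3).
The right side is L{1} = 1/s.
So (s - 2)Y = 1/s + (-3).
Isolate Y and clear denominators.

Y(s) = (-3*s + 1)/(s^2 - 2*s)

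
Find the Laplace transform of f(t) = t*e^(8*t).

(s - 8)^(-2)

L{e^(8t)} = 1/(s - 8).
Then apply L{t·g(t)} = -d/ds[G(s)] with G(s) = 1/(s - 8):
differentiating 1 time and applying the sign gives (s - 8)^(-2).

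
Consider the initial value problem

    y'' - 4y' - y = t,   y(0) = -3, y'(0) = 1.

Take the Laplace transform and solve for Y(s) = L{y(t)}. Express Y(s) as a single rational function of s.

Y(s) = (-3*s^3 + 13*s^2 + 1)/(s^4 - 4*s^3 - s^2)

Laplace-transform each side.
With L{y''} = s^2 Y - s·y(0) - y'(0) and L{y'} = sY - y(0), with y(0) = -3, y'(0) = 1: the LHS transforms to (s^2 - 4*s - 1)Y - (-3*s + 13).
The right side is L{t} = s^(-2).
So (s^2 - 4*s - 1)Y = s^(-2) + (-3*s + 13).
Isolate Y and clear denominators.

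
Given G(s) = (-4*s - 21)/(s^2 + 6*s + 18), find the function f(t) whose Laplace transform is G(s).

f(t) = -3*exp(-3*t)*sin(3*t) - 4*exp(-3*t)*cos(3*t)

Complete the square in the denominator: s^2 + 6*s + 18 = (s + 3)^2 + 3^2.
Split the numerator to match: -4*s - 21 = -4·(s + 3) - 3·3.
Invert each term: -4·(s + 3)/((s + 3)^2 + 9) ↔ -4e^(-3t)cos(3t); -3·3/((s + 3)^2 + 9) ↔ -3e^(-3t)sin(3t).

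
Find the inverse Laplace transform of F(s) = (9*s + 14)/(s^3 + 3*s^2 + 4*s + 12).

Factor the denominator: s^3 + 3*s^2 + 4*s + 12 = (s + 3)*(s^2 + 4).
Partial fraction decomposition gives [-1/(s + 3)] + [s/(s^2 + 4)] + [6/(s^2 + 4)].
Invert each term: -1/(s + 3) ↔ -e^(-3t); 1·s/(s^2 + 4) ↔ cos(2t); 3·2/(s^2 + 4) ↔ 3sin(2t).

3*sin(2*t) + cos(2*t) - exp(-3*t)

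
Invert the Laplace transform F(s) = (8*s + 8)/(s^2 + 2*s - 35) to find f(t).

f(t) = 4*exp(5*t) + 4*exp(-7*t)

Factor the denominator: s^2 + 2*s - 35 = (s - 5)*(s + 7).
Partial fraction decomposition gives [4/(s - 5)] + [4/(s + 7)].
Invert each term: 4/(s - 5) ↔ 4e^(5t); 4/(s + 7) ↔ 4e^(-7t).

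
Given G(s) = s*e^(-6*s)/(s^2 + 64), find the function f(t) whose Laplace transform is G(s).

The factor e^(-6s) signals a time shift by c = 6 (second shifting theorem).
L{cos(8t)} = s/(s^2 + 64), so L^-1{s/(s^2 + 64)} = cos(8*t).
Hence the inverse is u(t - 6) times that function evaluated at t - 6.

f(t) = Heaviside(t - 6)*(cos(8*t - 48))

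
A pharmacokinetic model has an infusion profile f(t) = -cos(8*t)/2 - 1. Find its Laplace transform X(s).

X(s) = -s/(2*(s^2 + 64)) - 1/s

The transform is linear, so treat each term independently.
L{-1} = -1/s; (-1/2)·[L{cos(8t)} = s/(s^2 + 64)].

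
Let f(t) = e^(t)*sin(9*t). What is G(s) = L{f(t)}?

G(s) = 9/((s - 1)^2 + 81)

L{sin(9t)} = 9/(s^2 + 81).
By the first shifting theorem, multiplying by e^(t) replaces s with s - 1.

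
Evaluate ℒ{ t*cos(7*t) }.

L{cos(7t)} = s/(s^2 + 49).
Then apply L{t·g(t)} = -d/ds[G(s)] with G(s) = s/(s^2 + 49):
differentiating 1 time and applying the sign gives (s - 7)*(s + 7)/(s^2 + 49)^2.

(s - 7)*(s + 7)/(s^2 + 49)^2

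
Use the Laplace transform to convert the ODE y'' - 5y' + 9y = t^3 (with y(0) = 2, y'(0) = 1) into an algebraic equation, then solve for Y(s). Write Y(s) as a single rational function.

Y(s) = (2*s^5 - 9*s^4 + 6)/(s^6 - 5*s^5 + 9*s^4)

Transform both sides with L{·}.
Using L{y''} = s^2 Y - s·y(0) - y'(0) and L{y'} = sY - y(0), with y(0) = 2, y'(0) = 1, the left side becomes (s^2 - 5*s + 9)Y - (2*s - 9).
The right side is L{t^3} = 6/s^4.
So (s^2 - 5*s + 9)Y = 6/s^4 + (2*s - 9).
Solve for Y(s) and write it as one ratio of polynomials.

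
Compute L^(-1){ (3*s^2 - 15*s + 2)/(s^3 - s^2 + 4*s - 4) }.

Factor the denominator: s^3 - s^2 + 4*s - 4 = (s - 1)*(s^2 + 4).
Partial fraction decomposition gives [-2/(s - 1)] + [5*s/(s^2 + 4)] + [-10/(s^2 + 4)].
Invert each term: -2/(s - 1) ↔ -2e^(t); 5·s/(s^2 + 4) ↔ 5cos(2t); -5·2/(s^2 + 4) ↔ -5sin(2t).

-2*exp(t) - 5*sin(2*t) + 5*cos(2*t)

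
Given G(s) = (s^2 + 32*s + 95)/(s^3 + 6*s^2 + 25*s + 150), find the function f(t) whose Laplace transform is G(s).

f(t) = 4*sin(5*t) + 2*cos(5*t) - exp(-6*t)

Factor the denominator: s^3 + 6*s^2 + 25*s + 150 = (s + 6)*(s^2 + 25).
Partial fraction decomposition gives [-1/(s + 6)] + [2*s/(s^2 + 25)] + [20/(s^2 + 25)].
Invert each term: -1/(s + 6) ↔ -e^(-6t); 2·s/(s^2 + 25) ↔ 2cos(5t); 4·5/(s^2 + 25) ↔ 4sin(5t).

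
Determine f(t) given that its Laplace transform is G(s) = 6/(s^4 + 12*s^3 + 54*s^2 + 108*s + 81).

Rewrite the denominator: s^4 + 12*s^3 + 54*s^2 + 108*s + 81 = (s + 3)^4.
The form in (s + 3) signals a first-shifting-theorem factor e^(-3t).
Since L{t^3} = 3!/s^4 = 6/s^4, the inverse is t^3*exp(-3*t).

f(t) = t^3*exp(-3*t)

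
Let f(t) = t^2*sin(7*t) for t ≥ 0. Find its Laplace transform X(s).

X(s) = 14*(3*s^2 - 49)/(s^2 + 49)^3

L{sin(7t)} = 7/(s^2 + 49).
Then apply L{t^2·g(t)} = (-1)^2 d^2/ds^2[G(s)] with G(s) = 7/(s^2 + 49):
differentiating 2 times and applying the sign gives 14*(3*s^2 - 49)/(s^2 + 49)^3.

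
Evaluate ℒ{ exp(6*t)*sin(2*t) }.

2/((s - 6)^2 + 4)

L{sin(2t)} = 2/(s^2 + 4).
By the first shifting theorem, multiplying by e^(6t) replaces s with s - 6.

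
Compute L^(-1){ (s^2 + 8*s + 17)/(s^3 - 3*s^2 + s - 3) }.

Factor the denominator: s^3 - 3*s^2 + s - 3 = (s - 3)*(s^2 + 1).
Partial fraction decomposition gives [5/(s - 3)] + [-4*s/(s^2 + 1)] + [-4/(s^2 + 1)].
Invert each term: 5/(s - 3) ↔ 5e^(3t); -4·s/(s^2 + 1) ↔ -4cos(t); -4·1/(s^2 + 1) ↔ -4sin(t).

5*exp(3*t) - 4*sin(t) - 4*cos(t)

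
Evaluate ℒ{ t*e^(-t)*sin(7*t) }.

L{sin(7t)} = 7/(s^2 + 49).
Multiplying by e^(-t) shifts s → s + 1, so L{e^(-t)*sin(7*t)} = 7/((s + 1)^2 + 49).
Then apply L{t·g(t)} = -d/ds[G(s)] with G(s) = 7/((s + 1)^2 + 49):
differentiating 1 time and applying the sign gives 14*(s + 1)/(s^2 + 2*s + 50)^2.

14*(s + 1)/(s^2 + 2*s + 50)^2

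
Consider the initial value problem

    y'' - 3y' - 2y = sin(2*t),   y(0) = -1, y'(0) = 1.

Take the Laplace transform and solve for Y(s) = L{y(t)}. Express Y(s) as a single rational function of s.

Laplace-transform each side.
The derivative rules (L{y''} = s^2 Y - s·y(0) - y'(0) and L{y'} = sY - y(0), with y(0) = -1, y'(0) = 1) turn the left side into (s^2 - 3*s - 2)Y - (-s + 4).
The right side is L{sin(2*t)} = 2/(s^2 + 4).
So (s^2 - 3*s - 2)Y = 2/(s^2 + 4) + (-s + 4).
Solve for Y(s) and write it as one ratio of polynomials.

Y(s) = (-s^3 + 4*s^2 - 4*s + 18)/(s^4 - 3*s^3 + 2*s^2 - 12*s - 8)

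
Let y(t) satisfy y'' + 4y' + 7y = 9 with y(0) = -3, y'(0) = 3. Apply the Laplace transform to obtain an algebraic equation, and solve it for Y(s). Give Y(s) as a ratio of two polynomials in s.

Take the Laplace transform of both sides.
Using L{y''} = s^2 Y - s·y(0) - y'(0) and L{y'} = sY - y(0), with y(0) = -3, y'(0) = 3, the left side becomes (s^2 + 4*s + 7)Y - (-3*s - 9).
The right side is L{9} = 9/s.
So (s^2 + 4*s + 7)Y = 9/s + (-3*s - 9).
Solve for Y(s) and write it as one ratio of polynomials.

Y(s) = (-3*s^2 - 9*s + 9)/(s^3 + 4*s^2 + 7*s)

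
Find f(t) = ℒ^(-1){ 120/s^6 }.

Since L{t^5} = 5!/s^6 = 120/s^6, the inverse is t^5.

f(t) = t^5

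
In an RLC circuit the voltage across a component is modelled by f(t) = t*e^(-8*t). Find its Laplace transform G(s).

G(s) = (s + 8)^(-2)

L{e^(-8t)} = 1/(s + 8).
Then apply L{t·g(t)} = -d/ds[H(s)] with H(s) = 1/(s + 8):
differentiating 1 time and applying the sign gives (s + 8)^(-2).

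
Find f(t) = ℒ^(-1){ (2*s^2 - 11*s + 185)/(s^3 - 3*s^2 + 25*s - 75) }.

Factor the denominator: s^3 - 3*s^2 + 25*s - 75 = (s - 3)*(s^2 + 25).
Partial fraction decomposition gives [5/(s - 3)] + [-3*s/(s^2 + 25)] + [-20/(s^2 + 25)].
Invert each term: 5/(s - 3) ↔ 5e^(3t); -3·s/(s^2 + 25) ↔ -3cos(5t); -4·5/(s^2 + 25) ↔ -4sin(5t).

f(t) = 5*exp(3*t) - 4*sin(5*t) - 3*cos(5*t)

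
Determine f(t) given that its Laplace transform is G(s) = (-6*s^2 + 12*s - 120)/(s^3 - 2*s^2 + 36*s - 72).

f(t) = -3*exp(2*t) + sin(6*t) - 3*cos(6*t)

Factor the denominator: s^3 - 2*s^2 + 36*s - 72 = (s - 2)*(s^2 + 36).
Partial fraction decomposition gives [-3/(s - 2)] + [-3*s/(s^2 + 36)] + [6/(s^2 + 36)].
Invert each term: -3/(s - 2) ↔ -3e^(2t); -3·s/(s^2 + 36) ↔ -3cos(6t); 1·6/(s^2 + 36) ↔ sin(6t).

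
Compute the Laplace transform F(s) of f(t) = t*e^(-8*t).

L{e^(-8t)} = 1/(s + 8).
Then apply L{t·g(t)} = -d/ds[G(s)] with G(s) = 1/(s + 8):
differentiating 1 time and applying the sign gives (s + 8)^(-2).

F(s) = (s + 8)^(-2)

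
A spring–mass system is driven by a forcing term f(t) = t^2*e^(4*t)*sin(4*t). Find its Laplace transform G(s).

L{sin(4t)} = 4/(s^2 + 16).
Multiplying by e^(4t) shifts s → s - 4, so L{e^(4*t)*sin(4*t)} = 4/((s - 4)^2 + 16).
Then apply L{t^2·g(t)} = (-1)^2 d^2/ds^2[H(s)] with H(s) = 4/((s - 4)^2 + 16):
differentiating 2 times and applying the sign gives 8*(3*s^2 - 24*s + 32)/(s^2 - 8*s + 32)^3.

G(s) = 8*(3*s^2 - 24*s + 32)/(s^2 - 8*s + 32)^3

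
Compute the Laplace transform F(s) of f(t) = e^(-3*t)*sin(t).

L{sin(t)} = 1/(s^2 + 1).
By the first shifting theorem, multiplying by e^(-3t) replaces s with s + 3.

F(s) = 1/((s + 3)^2 + 1)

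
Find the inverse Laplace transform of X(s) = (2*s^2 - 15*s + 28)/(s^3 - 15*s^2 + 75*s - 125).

Factor the denominator: s^3 - 15*s^2 + 75*s - 125 = (s - 5)^3.
Partial fraction decomposition gives [2/(s - 5)] + [5/(s - 5)^2] + [3/(s - 5)^3].
Invert each term: 2/(s - 5) ↔ 2e^(5t); 5/(s - 5)^2 ↔ 5t·e^(5t); 3/(s - 5)^3 ↔ (3/2)t^2·e^(5t).

3*t^2*exp(5*t)/2 + 5*t*exp(5*t) + 2*exp(5*t)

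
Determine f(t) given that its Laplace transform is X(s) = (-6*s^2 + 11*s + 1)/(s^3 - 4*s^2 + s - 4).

f(t) = -3*exp(4*t) - sin(t) - 3*cos(t)

Factor the denominator: s^3 - 4*s^2 + s - 4 = (s - 4)*(s^2 + 1).
Partial fraction decomposition gives [-3/(s - 4)] + [-3*s/(s^2 + 1)] + [-1/(s^2 + 1)].
Invert each term: -3/(s - 4) ↔ -3e^(4t); -3·s/(s^2 + 1) ↔ -3cos(t); -1·1/(s^2 + 1) ↔ -sin(t).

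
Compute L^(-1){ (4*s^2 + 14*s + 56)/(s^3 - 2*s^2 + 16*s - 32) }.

Factor the denominator: s^3 - 2*s^2 + 16*s - 32 = (s - 2)*(s^2 + 16).
Partial fraction decomposition gives [5/(s - 2)] + [-s/(s^2 + 16)] + [12/(s^2 + 16)].
Invert each term: 5/(s - 2) ↔ 5e^(2t); -1·s/(s^2 + 16) ↔ -cos(4t); 3·4/(s^2 + 16) ↔ 3sin(4t).

5*exp(2*t) + 3*sin(4*t) - cos(4*t)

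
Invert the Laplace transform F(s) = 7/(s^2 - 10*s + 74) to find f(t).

f(t) = exp(5*t)*sin(7*t)

Rewrite the denominator: s^2 - 10*s + 74 = (s - 5)^2 + 49.
The form in (s - 5) signals a first-shifting-theorem factor e^(5t).
Since L{sin(7t)} = 7/(s^2 + 49), the inverse is exp(5*t)*sin(7*t).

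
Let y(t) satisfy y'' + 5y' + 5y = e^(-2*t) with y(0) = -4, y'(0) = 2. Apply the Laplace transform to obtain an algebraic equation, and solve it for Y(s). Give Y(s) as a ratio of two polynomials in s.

Y(s) = (-4*s^2 - 26*s - 35)/(s^3 + 7*s^2 + 15*s + 10)

Take the Laplace transform of both sides.
The derivative rules (L{y''} = s^2 Y - s·y(0) - y'(0) and L{y'} = sY - y(0), with y(0) = -4, y'(0) = 2) turn the left side into (s^2 + 5*s + 5)Y - (-4*s - 18).
The right side is L{e^(-2*t)} = 1/(s + 2).
So (s^2 + 5*s + 5)Y = 1/(s + 2) + (-4*s - 18).
Isolate Y and clear denominators.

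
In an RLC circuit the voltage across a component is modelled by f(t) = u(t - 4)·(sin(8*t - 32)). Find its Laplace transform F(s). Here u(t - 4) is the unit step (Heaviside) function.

F(s) = 8*exp(-4*s)/(s^2 + 64)

By the second shifting theorem, L{u(t - c)·g(t - c)} = e^(-cs)·G(s) with c = 4 and G(s) = L{g(t)}.
L{sin(8t)} = 8/(s^2 + 64).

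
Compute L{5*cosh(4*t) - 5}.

5*s/(s^2 - 16) - 5/s

The transform is linear, so treat each term independently.
(5)·[L{cosh(4t)} = s/(s^2 - 16)]; L{-5} = -5/s.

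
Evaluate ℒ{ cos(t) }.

L{cos(t)} = s/(s^2 + 1).

s/(s^2 + 1)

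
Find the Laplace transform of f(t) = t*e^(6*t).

(s - 6)^(-2)

L{e^(6t)} = 1/(s - 6).
Then apply L{t·g(t)} = -d/ds[G(s)] with G(s) = 1/(s - 6):
differentiating 1 time and applying the sign gives (s - 6)^(-2).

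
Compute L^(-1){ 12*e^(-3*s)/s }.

Heaviside(t - 3)*(12)

The factor e^(-3s) signals a time shift by c = 3 (second shifting theorem).
L{12} = 12/s, so L^-1{12/s} = 12.
Hence the inverse is u(t - 3) times that function evaluated at t - 3.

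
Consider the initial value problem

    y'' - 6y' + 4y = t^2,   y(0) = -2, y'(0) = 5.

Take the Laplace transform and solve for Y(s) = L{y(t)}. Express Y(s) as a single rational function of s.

Laplace-transform each side.
Using L{y''} = s^2 Y - s·y(0) - y'(0) and L{y'} = sY - y(0), with y(0) = -2, y'(0) = 5, the left side becomes (s^2 - 6*s + 4)Y - (-2*s + 17).
The right side is L{t^2} = 2/s^3.
So (s^2 - 6*s + 4)Y = 2/s^3 + (-2*s + 17).
Solve for Y(s) and write it as one ratio of polynomials.

Y(s) = (-2*s^4 + 17*s^3 + 2)/(s^5 - 6*s^4 + 4*s^3)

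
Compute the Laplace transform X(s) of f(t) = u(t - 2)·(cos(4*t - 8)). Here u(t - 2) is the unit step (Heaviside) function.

X(s) = s*exp(-2*s)/(s^2 + 16)

By the second shifting theorem, L{u(t - c)·g(t - c)} = e^(-cs)·G(s) with c = 2 and G(s) = L{g(t)}.
L{cos(4t)} = s/(s^2 + 16).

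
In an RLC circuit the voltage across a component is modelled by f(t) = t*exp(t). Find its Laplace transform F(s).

L{e^(t)} = 1/(s - 1).
Then apply L{t·g(t)} = -d/ds[G(s)] with G(s) = 1/(s - 1):
differentiating 1 time and applying the sign gives (s - 1)^(-2).

F(s) = (s - 1)^(-2)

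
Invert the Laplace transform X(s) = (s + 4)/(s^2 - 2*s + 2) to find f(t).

f(t) = 5*exp(t)*sin(t) + exp(t)*cos(t)

Complete the square in the denominator: s^2 - 2*s + 2 = (s - 1)^2 + 1^2.
Split the numerator to match: s + 4 = 1·(s - 1) + 5·1.
Invert each term: 1·(s - 1)/((s - 1)^2 + 1) ↔ e^(t)cos(t); 5·1/((s - 1)^2 + 1) ↔ 5e^(t)sin(t).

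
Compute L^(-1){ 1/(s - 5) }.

Since L{e^(5t)} = 1/(s - 5), the inverse is exp(5*t).

exp(5*t)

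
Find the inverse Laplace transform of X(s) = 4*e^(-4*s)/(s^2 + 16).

Heaviside(t - 4)*(sin(4*t - 16))

The factor e^(-4s) signals a time shift by c = 4 (second shifting theorem).
L{sin(4t)} = 4/(s^2 + 16), so L^-1{4/(s^2 + 16)} = sin(4*t).
Hence the inverse is u(t - 4) times that function evaluated at t - 4.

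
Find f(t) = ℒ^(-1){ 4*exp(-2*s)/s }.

The factor e^(-2s) signals a time shift by c = 2 (second shifting theorem).
L{4} = 4/s, so L^-1{4/s} = 4.
Hence the inverse is u(t - 2) times that function evaluated at t - 2.

f(t) = Heaviside(t - 2)*(4)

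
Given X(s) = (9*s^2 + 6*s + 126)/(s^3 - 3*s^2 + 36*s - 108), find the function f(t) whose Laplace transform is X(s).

f(t) = 5*exp(3*t) + 3*sin(6*t) + 4*cos(6*t)

Factor the denominator: s^3 - 3*s^2 + 36*s - 108 = (s - 3)*(s^2 + 36).
Partial fraction decomposition gives [5/(s - 3)] + [4*s/(s^2 + 36)] + [18/(s^2 + 36)].
Invert each term: 5/(s - 3) ↔ 5e^(3t); 4·s/(s^2 + 36) ↔ 4cos(6t); 3·6/(s^2 + 36) ↔ 3sin(6t).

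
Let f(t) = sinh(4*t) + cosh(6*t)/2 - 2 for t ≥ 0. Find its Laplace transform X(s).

X(s) = s/(2*(s^2 - 36)) + 4/(s^2 - 16) - 2/s

Apply the Laplace transform termwise.
L{sinh(4t)} = 4/(s^2 - 16); (1/2)·[L{cosh(6t)} = s/(s^2 - 36)]; L{-2} = -2/s.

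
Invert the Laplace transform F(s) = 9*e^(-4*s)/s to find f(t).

The factor e^(-4s) signals a time shift by c = 4 (second shifting theorem).
L{9} = 9/s, so L^-1{9/s} = 9.
Hence the inverse is u(t - 4) times that function evaluated at t - 4.

f(t) = Heaviside(t - 4)*(9)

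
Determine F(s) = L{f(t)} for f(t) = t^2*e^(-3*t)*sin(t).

F(s) = 2*(3*s^2 + 18*s + 26)/(s^2 + 6*s + 10)^3

L{sin(t)} = 1/(s^2 + 1).
Multiplying by e^(-3t) shifts s → s + 3, so L{e^(-3*t)*sin(t)} = 1/((s + 3)^2 + 1).
Then apply L{t^2·g(t)} = (-1)^2 d^2/ds^2[G(s)] with G(s) = 1/((s + 3)^2 + 1):
differentiating 2 times and applying the sign gives 2*(3*s^2 + 18*s + 26)/(s^2 + 6*s + 10)^3.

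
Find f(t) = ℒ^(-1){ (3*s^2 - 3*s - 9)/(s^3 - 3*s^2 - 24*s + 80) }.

f(t) = 3*t*exp(4*t) + 2*exp(4*t) + exp(-5*t)

Factor the denominator: s^3 - 3*s^2 - 24*s + 80 = (s - 4)^2*(s + 5).
Partial fraction decomposition gives [2/(s - 4)] + [3/(s - 4)^2] + [1/(s + 5)].
Invert each term: 2/(s - 4) ↔ 2e^(4t); 3/(s - 4)^2 ↔ 3t·e^(4t); 1/(s + 5) ↔ e^(-5t).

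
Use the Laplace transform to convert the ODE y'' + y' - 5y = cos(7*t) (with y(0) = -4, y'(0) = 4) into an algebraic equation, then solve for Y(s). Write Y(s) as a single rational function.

Y(s) = (-4*s^3 - 195*s)/(s^4 + s^3 + 44*s^2 + 49*s - 245)

Laplace-transform each side.
Using L{y''} = s^2 Y - s·y(0) - y'(0) and L{y'} = sY - y(0), with y(0) = -4, y'(0) = 4, the left side becomes (s^2 + s - 5)Y - (-4*s).
The right side is L{cos(7*t)} = s/(s^2 + 49).
So (s^2 + s - 5)Y = s/(s^2 + 49) + (-4*s).
Divide through and combine into a single rational function.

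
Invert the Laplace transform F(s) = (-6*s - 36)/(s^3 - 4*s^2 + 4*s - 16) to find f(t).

Factor the denominator: s^3 - 4*s^2 + 4*s - 16 = (s - 4)*(s^2 + 4).
Partial fraction decomposition gives [-3/(s - 4)] + [3*s/(s^2 + 4)] + [6/(s^2 + 4)].
Invert each term: -3/(s - 4) ↔ -3e^(4t); 3·s/(s^2 + 4) ↔ 3cos(2t); 3·2/(s^2 + 4) ↔ 3sin(2t).

f(t) = -3*exp(4*t) + 3*sin(2*t) + 3*cos(2*t)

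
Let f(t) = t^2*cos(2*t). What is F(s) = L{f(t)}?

F(s) = 2*s*(s^2 - 12)/(s^2 + 4)^3

L{cos(2t)} = s/(s^2 + 4).
Then apply L{t^2·g(t)} = (-1)^2 d^2/ds^2[G(s)] with G(s) = s/(s^2 + 4):
differentiating 2 times and applying the sign gives 2*s*(s^2 - 12)/(s^2 + 4)^3.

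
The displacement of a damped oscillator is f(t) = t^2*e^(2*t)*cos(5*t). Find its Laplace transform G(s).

G(s) = 2*(s - 2)*(s^2 - 4*s - 71)/(s^2 - 4*s + 29)^3

L{cos(5t)} = s/(s^2 + 25).
Multiplying by e^(2t) shifts s → s - 2, so L{e^(2*t)*cos(5*t)} = (s - 2)/((s - 2)^2 + 25).
Then apply L{t^2·g(t)} = (-1)^2 d^2/ds^2[H(s)] with H(s) = (s - 2)/((s - 2)^2 + 25):
differentiating 2 times and applying the sign gives 2*(s - 2)*(s^2 - 4*s - 71)/(s^2 - 4*s + 29)^3.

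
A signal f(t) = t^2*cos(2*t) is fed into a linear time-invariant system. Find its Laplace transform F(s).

F(s) = 2*s*(s^2 - 12)/(s^2 + 4)^3

L{cos(2t)} = s/(s^2 + 4).
Then apply L{t^2·g(t)} = (-1)^2 d^2/ds^2[G(s)] with G(s) = s/(s^2 + 4):
differentiating 2 times and applying the sign gives 2*s*(s^2 - 12)/(s^2 + 4)^3.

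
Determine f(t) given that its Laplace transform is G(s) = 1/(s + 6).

Since L{e^(-6t)} = 1/(s + 6), the inverse is exp(-6*t).

f(t) = exp(-6*t)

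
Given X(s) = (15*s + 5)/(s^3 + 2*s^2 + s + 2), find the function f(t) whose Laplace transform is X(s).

f(t) = 5*sin(t) + 5*cos(t) - 5*exp(-2*t)

Factor the denominator: s^3 + 2*s^2 + s + 2 = (s + 2)*(s^2 + 1).
Partial fraction decomposition gives [-5/(s + 2)] + [5*s/(s^2 + 1)] + [5/(s^2 + 1)].
Invert each term: -5/(s + 2) ↔ -5e^(-2t); 5·s/(s^2 + 1) ↔ 5cos(t); 5·1/(s^2 + 1) ↔ 5sin(t).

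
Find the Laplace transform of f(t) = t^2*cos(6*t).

2*s*(s^2 - 108)/(s^2 + 36)^3

L{cos(6t)} = s/(s^2 + 36).
Then apply L{t^2·g(t)} = (-1)^2 d^2/ds^2[G(s)] with G(s) = s/(s^2 + 36):
differentiating 2 times and applying the sign gives 2*s*(s^2 - 108)/(s^2 + 36)^3.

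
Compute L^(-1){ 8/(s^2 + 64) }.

Since L{sin(8t)} = 8/(s^2 + 64), the inverse is sin(8*t).

sin(8*t)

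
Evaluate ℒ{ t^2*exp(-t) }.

2/(s + 1)^3

L{e^(-t)} = 1/(s + 1).
Then apply L{t^2·g(t)} = (-1)^2 d^2/ds^2[G(s)] with G(s) = 1/(s + 1):
differentiating 2 times and applying the sign gives 2/(s + 1)^3.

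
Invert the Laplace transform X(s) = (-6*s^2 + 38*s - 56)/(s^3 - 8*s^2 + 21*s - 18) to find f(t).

Factor the denominator: s^3 - 8*s^2 + 21*s - 18 = (s - 3)^2*(s - 2).
Partial fraction decomposition gives [-2/(s - 3)] + [4/(s - 3)^2] + [-4/(s - 2)].
Invert each term: -2/(s - 3) ↔ -2e^(3t); 4/(s - 3)^2 ↔ 4t·e^(3t); -4/(s - 2) ↔ -4e^(2t).

f(t) = 4*t*exp(3*t) - 2*exp(3*t) - 4*exp(2*t)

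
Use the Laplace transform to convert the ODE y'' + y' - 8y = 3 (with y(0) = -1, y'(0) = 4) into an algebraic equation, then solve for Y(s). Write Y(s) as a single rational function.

Take the Laplace transform of both sides.
The derivative rules (L{y''} = s^2 Y - s·y(0) - y'(0) and L{y'} = sY - y(0), with y(0) = -1, y'(0) = 4) turn the left side into (s^2 + s - 8)Y - (-s + 3).
The right side is L{3} = 3/s.
So (s^2 + s - 8)Y = 3/s + (-s + 3).
Solve for Y(s) and write it as one ratio of polynomials.

Y(s) = (-s^2 + 3*s + 3)/(s^3 + s^2 - 8*s)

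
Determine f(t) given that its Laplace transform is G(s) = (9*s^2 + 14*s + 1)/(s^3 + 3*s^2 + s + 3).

f(t) = -sin(t) + 5*cos(t) + 4*exp(-3*t)

Factor the denominator: s^3 + 3*s^2 + s + 3 = (s + 3)*(s^2 + 1).
Partial fraction decomposition gives [4/(s + 3)] + [5*s/(s^2 + 1)] + [-1/(s^2 + 1)].
Invert each term: 4/(s + 3) ↔ 4e^(-3t); 5·s/(s^2 + 1) ↔ 5cos(t); -1·1/(s^2 + 1) ↔ -sin(t).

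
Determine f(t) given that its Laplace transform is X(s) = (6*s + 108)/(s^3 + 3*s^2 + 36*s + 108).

Factor the denominator: s^3 + 3*s^2 + 36*s + 108 = (s + 3)*(s^2 + 36).
Partial fraction decomposition gives [2/(s + 3)] + [-2*s/(s^2 + 36)] + [12/(s^2 + 36)].
Invert each term: 2/(s + 3) ↔ 2e^(-3t); -2·s/(s^2 + 36) ↔ -2cos(6t); 2·6/(s^2 + 36) ↔ 2sin(6t).

f(t) = 2*sin(6*t) - 2*cos(6*t) + 2*exp(-3*t)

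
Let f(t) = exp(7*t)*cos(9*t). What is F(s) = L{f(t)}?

F(s) = (s - 7)/((s - 7)^2 + 81)

L{cos(9t)} = s/(s^2 + 81).
By the first shifting theorem, multiplying by e^(7t) replaces s with s - 7.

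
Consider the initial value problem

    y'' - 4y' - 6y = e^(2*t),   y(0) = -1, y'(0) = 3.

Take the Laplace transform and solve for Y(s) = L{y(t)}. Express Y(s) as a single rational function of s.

Y(s) = (-s^2 + 9*s - 13)/(s^3 - 6*s^2 + 2*s + 12)

Transform both sides with L{·}.
Using L{y''} = s^2 Y - s·y(0) - y'(0) and L{y'} = sY - y(0), with y(0) = -1, y'(0) = 3, the left side becomes (s^2 - 4*s - 6)Y - (-s + 7).
The right side is L{e^(2*t)} = 1/(s - 2).
So (s^2 - 4*s - 6)Y = 1/(s - 2) + (-s + 7).
Isolate Y and clear denominators.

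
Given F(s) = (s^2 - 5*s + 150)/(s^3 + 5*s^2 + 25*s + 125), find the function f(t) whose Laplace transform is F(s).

f(t) = 2*sin(5*t) - 3*cos(5*t) + 4*exp(-5*t)

Factor the denominator: s^3 + 5*s^2 + 25*s + 125 = (s + 5)*(s^2 + 25).
Partial fraction decomposition gives [4/(s + 5)] + [-3*s/(s^2 + 25)] + [10/(s^2 + 25)].
Invert each term: 4/(s + 5) ↔ 4e^(-5t); -3·s/(s^2 + 25) ↔ -3cos(5t); 2·5/(s^2 + 25) ↔ 2sin(5t).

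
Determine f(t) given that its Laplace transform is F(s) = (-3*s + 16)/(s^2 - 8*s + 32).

Complete the square in the denominator: s^2 - 8*s + 32 = (s - 4)^2 + 4^2.
Split the numerator to match: -3*s + 16 = -3·(s - 4) + 1·4.
Invert each term: -3·(s - 4)/((s - 4)^2 + 16) ↔ -3e^(4t)cos(4t); 1·4/((s - 4)^2 + 16) ↔ e^(4t)sin(4t).

f(t) = exp(4*t)*sin(4*t) - 3*exp(4*t)*cos(4*t)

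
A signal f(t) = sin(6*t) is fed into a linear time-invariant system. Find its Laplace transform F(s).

L{sin(6t)} = 6/(s^2 + 36).

F(s) = 6/(s^2 + 36)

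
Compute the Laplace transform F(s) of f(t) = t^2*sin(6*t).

L{sin(6t)} = 6/(s^2 + 36).
Then apply L{t^2·g(t)} = (-1)^2 d^2/ds^2[G(s)] with G(s) = 6/(s^2 + 36):
differentiating 2 times and applying the sign gives 36*(s^2 - 12)/(s^2 + 36)^3.

F(s) = 36*(s^2 - 12)/(s^2 + 36)^3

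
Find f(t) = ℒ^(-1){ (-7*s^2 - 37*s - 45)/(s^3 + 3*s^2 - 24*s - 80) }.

Factor the denominator: s^3 + 3*s^2 - 24*s - 80 = (s - 5)*(s + 4)^2.
Partial fraction decomposition gives [-2/(s + 4)] + [(s + 4)^(-2)] + [-5/(s - 5)].
Invert each term: -2/(s + 4) ↔ -2e^(-4t); 1/(s + 4)^2 ↔ t·e^(-4t); -5/(s - 5) ↔ -5e^(5t).

f(t) = t*exp(-4*t) - 5*exp(5*t) - 2*exp(-4*t)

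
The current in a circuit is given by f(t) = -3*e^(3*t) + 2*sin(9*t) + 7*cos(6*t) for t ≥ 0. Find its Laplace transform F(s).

By linearity of the Laplace transform, transform each term separately.
(2)·[L{sin(9t)} = 9/(s^2 + 81)]; (-3)·[L{e^(3t)} = 1/(s - 3)]; (7)·[L{cos(6t)} = s/(s^2 + 36)].

F(s) = 7*s/(s^2 + 36) + 18/(s^2 + 81) - 3/(s - 3)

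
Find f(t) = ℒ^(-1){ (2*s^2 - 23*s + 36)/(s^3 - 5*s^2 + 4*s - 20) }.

f(t) = -exp(5*t) - 4*sin(2*t) + 3*cos(2*t)

Factor the denominator: s^3 - 5*s^2 + 4*s - 20 = (s - 5)*(s^2 + 4).
Partial fraction decomposition gives [-1/(s - 5)] + [3*s/(s^2 + 4)] + [-8/(s^2 + 4)].
Invert each term: -1/(s - 5) ↔ -e^(5t); 3·s/(s^2 + 4) ↔ 3cos(2t); -4·2/(s^2 + 4) ↔ -4sin(2t).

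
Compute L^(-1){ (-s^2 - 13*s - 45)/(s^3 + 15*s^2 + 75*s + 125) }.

-5*t^2*exp(-5*t)/2 - 3*t*exp(-5*t) - exp(-5*t)

Factor the denominator: s^3 + 15*s^2 + 75*s + 125 = (s + 5)^3.
Partial fraction decomposition gives [-1/(s + 5)] + [-3/(s + 5)^2] + [-5/(s + 5)^3].
Invert each term: -1/(s + 5) ↔ -e^(-5t); -3/(s + 5)^2 ↔ -3t·e^(-5t); -5/(s + 5)^3 ↔ (-5/2)t^2·e^(-5t).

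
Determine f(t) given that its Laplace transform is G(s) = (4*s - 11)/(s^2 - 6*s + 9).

Factor the denominator: s^2 - 6*s + 9 = (s - 3)^2.
Partial fraction decomposition gives [4/(s - 3)] + [(s - 3)^(-2)].
Invert each term: 4/(s - 3) ↔ 4e^(3t); 1/(s - 3)^2 ↔ t·e^(3t).

f(t) = t*exp(3*t) + 4*exp(3*t)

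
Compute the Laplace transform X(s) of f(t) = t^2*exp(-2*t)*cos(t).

L{cos(t)} = s/(s^2 + 1).
Multiplying by e^(-2t) shifts s → s + 2, so L{exp(-2*t)*cos(t)} = (s + 2)/((s + 2)^2 + 1).
Then apply L{t^2·g(t)} = (-1)^2 d^2/ds^2[G(s)] with G(s) = (s + 2)/((s + 2)^2 + 1):
differentiating 2 times and applying the sign gives 2*(s + 2)*(s^2 + 4*s + 1)/(s^2 + 4*s + 5)^3.

X(s) = 2*(s + 2)*(s^2 + 4*s + 1)/(s^2 + 4*s + 5)^3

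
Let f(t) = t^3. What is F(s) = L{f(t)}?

L{t^3} = 3!/s^4 = 6/s^4.

F(s) = 6/s^4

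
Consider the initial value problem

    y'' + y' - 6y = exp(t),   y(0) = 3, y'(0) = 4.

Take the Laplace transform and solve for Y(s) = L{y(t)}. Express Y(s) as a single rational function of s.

Y(s) = (3*s^2 + 4*s - 6)/(s^3 - 7*s + 6)

Transform both sides with L{·}.
The derivative rules (L{y''} = s^2 Y - s·y(0) - y'(0) and L{y'} = sY - y(0), with y(0) = 3, y'(0) = 4) turn the left side into (s^2 + s - 6)Y - (3*s + 7).
The right side is L{exp(t)} = 1/(s - 1).
So (s^2 + s - 6)Y = 1/(s - 1) + (3*s + 7).
Divide through and combine into a single rational function.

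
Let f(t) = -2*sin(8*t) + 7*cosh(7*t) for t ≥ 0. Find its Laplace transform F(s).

F(s) = 7*s/(s^2 - 49) - 16/(s^2 + 64)

By linearity of the Laplace transform, transform each term separately.
(-2)·[L{sin(8t)} = 8/(s^2 + 64)]; (7)·[L{cosh(7t)} = s/(s^2 - 49)].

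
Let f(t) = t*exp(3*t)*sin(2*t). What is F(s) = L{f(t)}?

L{sin(2t)} = 2/(s^2 + 4).
Multiplying by e^(3t) shifts s → s - 3, so L{exp(3*t)*sin(2*t)} = 2/((s - 3)^2 + 4).
Then apply L{t·g(t)} = -d/ds[G(s)] with G(s) = 2/((s - 3)^2 + 4):
differentiating 1 time and applying the sign gives 4*(s - 3)/(s^2 - 6*s + 13)^2.

F(s) = 4*(s - 3)/(s^2 - 6*s + 13)^2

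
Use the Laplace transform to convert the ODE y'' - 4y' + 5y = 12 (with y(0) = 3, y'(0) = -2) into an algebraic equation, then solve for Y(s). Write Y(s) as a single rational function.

Y(s) = (3*s^2 - 14*s + 12)/(s^3 - 4*s^2 + 5*s)

Laplace-transform each side.
Using L{y''} = s^2 Y - s·y(0) - y'(0) and L{y'} = sY - y(0), with y(0) = 3, y'(0) = -2, the left side becomes (s^2 - 4*s + 5)Y - (3*s - 14).
The right side is L{12} = 12/s.
So (s^2 - 4*s + 5)Y = 12/s + (3*s - 14).
Divide through and combine into a single rational function.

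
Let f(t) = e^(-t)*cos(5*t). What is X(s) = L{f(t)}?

X(s) = (s + 1)/((s + 1)^2 + 25)

L{cos(5t)} = s/(s^2 + 25).
By the first shifting theorem, multiplying by e^(-t) replaces s with s + 1.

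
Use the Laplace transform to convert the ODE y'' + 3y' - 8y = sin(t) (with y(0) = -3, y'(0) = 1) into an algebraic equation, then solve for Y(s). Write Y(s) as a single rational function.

Y(s) = (-3*s^3 - 8*s^2 - 3*s - 7)/(s^4 + 3*s^3 - 7*s^2 + 3*s - 8)

Laplace-transform each side.
Using L{y''} = s^2 Y - s·y(0) - y'(0) and L{y'} = sY - y(0), with y(0) = -3, y'(0) = 1, the left side becomes (s^2 + 3*s - 8)Y - (-3*s - 8).
The right side is L{sin(t)} = 1/(s^2 + 1).
So (s^2 + 3*s - 8)Y = 1/(s^2 + 1) + (-3*s - 8).
Solve for Y(s) and write it as one ratio of polynomials.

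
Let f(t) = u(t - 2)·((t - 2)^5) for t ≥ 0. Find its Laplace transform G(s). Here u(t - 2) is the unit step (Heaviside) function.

By the second shifting theorem, L{u(t - c)·g(t - c)} = e^(-cs)·H(s) with c = 2 and H(s) = L{g(t)}.
L{t^5} = 5!/s^6 = 120/s^6.

G(s) = 120*exp(-2*s)/s^6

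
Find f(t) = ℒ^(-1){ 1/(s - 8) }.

f(t) = exp(8*t)

Since L{e^(8t)} = 1/(s - 8), the inverse is e^(8*t).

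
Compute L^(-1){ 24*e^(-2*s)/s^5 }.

The factor e^(-2s) signals a time shift by c = 2 (second shifting theorem).
L{t^4} = 4!/s^5 = 24/s^5, so L^-1{24/s^5} = t^4.
Hence the inverse is u(t - 2) times that function evaluated at t - 2.

Heaviside(t - 2)*((t - 2)^4)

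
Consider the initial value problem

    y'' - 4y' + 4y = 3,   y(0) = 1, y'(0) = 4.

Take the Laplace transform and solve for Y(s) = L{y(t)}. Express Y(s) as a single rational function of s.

Laplace-transform each side.
The derivative rules (L{y''} = s^2 Y - s·y(0) - y'(0) and L{y'} = sY - y(0), with y(0) = 1, y'(0) = 4) turn the left side into (s^2 - 4*s + 4)Y - (s).
The right side is L{3} = 3/s.
So (s^2 - 4*s + 4)Y = 3/s + (s).
Divide through and combine into a single rational function.

Y(s) = (s^2 + 3)/(s^3 - 4*s^2 + 4*s)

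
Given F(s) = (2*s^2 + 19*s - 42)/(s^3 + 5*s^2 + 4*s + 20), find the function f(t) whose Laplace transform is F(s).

Factor the denominator: s^3 + 5*s^2 + 4*s + 20 = (s + 5)*(s^2 + 4).
Partial fraction decomposition gives [-3/(s + 5)] + [5*s/(s^2 + 4)] + [-6/(s^2 + 4)].
Invert each term: -3/(s + 5) ↔ -3e^(-5t); 5·s/(s^2 + 4) ↔ 5cos(2t); -3·2/(s^2 + 4) ↔ -3sin(2t).

f(t) = -3*sin(2*t) + 5*cos(2*t) - 3*exp(-5*t)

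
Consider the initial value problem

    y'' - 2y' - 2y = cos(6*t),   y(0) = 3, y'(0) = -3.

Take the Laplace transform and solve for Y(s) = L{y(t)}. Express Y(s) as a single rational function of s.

Take the Laplace transform of both sides.
Using L{y''} = s^2 Y - s·y(0) - y'(0) and L{y'} = sY - y(0), with y(0) = 3, y'(0) = -3, the left side becomes (s^2 - 2*s - 2)Y - (3*s - 9).
The right side is L{cos(6*t)} = s/(s^2 + 36).
So (s^2 - 2*s - 2)Y = s/(s^2 + 36) + (3*s - 9).
Divide through and combine into a single rational function.

Y(s) = (3*s^3 - 9*s^2 + 109*s - 324)/(s^4 - 2*s^3 + 34*s^2 - 72*s - 72)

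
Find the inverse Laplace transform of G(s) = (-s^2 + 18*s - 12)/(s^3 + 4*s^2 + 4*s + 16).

sin(2*t) + 4*cos(2*t) - 5*exp(-4*t)

Factor the denominator: s^3 + 4*s^2 + 4*s + 16 = (s + 4)*(s^2 + 4).
Partial fraction decomposition gives [-5/(s + 4)] + [4*s/(s^2 + 4)] + [2/(s^2 + 4)].
Invert each term: -5/(s + 4) ↔ -5e^(-4t); 4·s/(s^2 + 4) ↔ 4cos(2t); 1·2/(s^2 + 4) ↔ sin(2t).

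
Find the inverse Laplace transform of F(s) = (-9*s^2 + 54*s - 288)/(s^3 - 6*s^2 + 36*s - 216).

-4*exp(6*t) + 4*sin(6*t) - 5*cos(6*t)

Factor the denominator: s^3 - 6*s^2 + 36*s - 216 = (s - 6)*(s^2 + 36).
Partial fraction decomposition gives [-4/(s - 6)] + [-5*s/(s^2 + 36)] + [24/(s^2 + 36)].
Invert each term: -4/(s - 6) ↔ -4e^(6t); -5·s/(s^2 + 36) ↔ -5cos(6t); 4·6/(s^2 + 36) ↔ 4sin(6t).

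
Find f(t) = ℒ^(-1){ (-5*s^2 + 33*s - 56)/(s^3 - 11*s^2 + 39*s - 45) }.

Factor the denominator: s^3 - 11*s^2 + 39*s - 45 = (s - 5)*(s - 3)^2.
Partial fraction decomposition gives [-1/(s - 3)] + [(s - 3)^(-2)] + [-4/(s - 5)].
Invert each term: -1/(s - 3) ↔ -e^(3t); 1/(s - 3)^2 ↔ t·e^(3t); -4/(s - 5) ↔ -4e^(5t).

f(t) = t*exp(3*t) - 4*exp(5*t) - exp(3*t)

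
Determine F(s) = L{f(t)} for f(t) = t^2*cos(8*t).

F(s) = 2*s*(s^2 - 192)/(s^2 + 64)^3

L{cos(8t)} = s/(s^2 + 64).
Then apply L{t^2·g(t)} = (-1)^2 d^2/ds^2[G(s)] with G(s) = s/(s^2 + 64):
differentiating 2 times and applying the sign gives 2*s*(s^2 - 192)/(s^2 + 64)^3.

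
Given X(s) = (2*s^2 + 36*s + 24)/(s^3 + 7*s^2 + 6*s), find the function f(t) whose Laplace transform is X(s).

Factor the denominator: s^3 + 7*s^2 + 6*s = s*(s + 1)*(s + 6).
Partial fraction decomposition gives [-4/(s + 6)] + [2/(s + 1)] + [4/s].
Invert each term: -4/(s + 6) ↔ -4e^(-6t); 2/(s + 1) ↔ 2e^(-t); 4/(s - 0) ↔ 4e^(0t).

f(t) = 4 + 2*exp(-t) - 4*exp(-6*t)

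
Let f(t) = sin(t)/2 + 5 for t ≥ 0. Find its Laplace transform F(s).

F(s) = 1/(2*(s^2 + 1)) + 5/s

Apply the Laplace transform termwise.
(1/2)·[L{sin(t)} = 1/(s^2 + 1)]; L{5} = 5/s.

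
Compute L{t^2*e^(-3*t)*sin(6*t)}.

36*(s^2 + 6*s - 3)/(s^2 + 6*s + 45)^3

L{sin(6t)} = 6/(s^2 + 36).
Multiplying by e^(-3t) shifts s → s + 3, so L{e^(-3*t)*sin(6*t)} = 6/((s + 3)^2 + 36).
Then apply L{t^2·g(t)} = (-1)^2 d^2/ds^2[G(s)] with G(s) = 6/((s + 3)^2 + 36):
differentiating 2 times and applying the sign gives 36*(s^2 + 6*s - 3)/(s^2 + 6*s + 45)^3.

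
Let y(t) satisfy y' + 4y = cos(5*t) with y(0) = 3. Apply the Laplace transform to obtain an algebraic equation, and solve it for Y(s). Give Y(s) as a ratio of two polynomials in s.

Y(s) = (3*s^2 + s + 75)/(s^3 + 4*s^2 + 25*s + 100)

Transform both sides with L{·}.
The derivative rules (L{y'} = sY - y(0) = sY - 3) turn the left side into (s + 4)Y - (3).
The right side is L{cos(5*t)} = s/(s^2 + 25).
So (s + 4)Y = s/(s^2 + 25) + (3).
Divide through and combine into a single rational function.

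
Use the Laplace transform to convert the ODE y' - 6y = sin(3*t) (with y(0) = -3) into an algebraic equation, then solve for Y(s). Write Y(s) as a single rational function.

Y(s) = (-3*s^2 - 24)/(s^3 - 6*s^2 + 9*s - 54)

Apply the Laplace transform to the equation.
The derivative rules (L{y'} = sY - y(0) = sY - (-3)) turn the left side into (s - 6)Y - (-3).
The right side is L{sin(3*t)} = 3/(s^2 + 9).
So (s - 6)Y = 3/(s^2 + 9) + (-3).
Isolate Y and clear denominators.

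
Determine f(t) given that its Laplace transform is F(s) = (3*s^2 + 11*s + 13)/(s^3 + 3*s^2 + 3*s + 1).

Factor the denominator: s^3 + 3*s^2 + 3*s + 1 = (s + 1)^3.
Partial fraction decomposition gives [3/(s + 1)] + [5/(s + 1)^2] + [5/(s + 1)^3].
Invert each term: 3/(s + 1) ↔ 3e^(-t); 5/(s + 1)^2 ↔ 5t·e^(-t); 5/(s + 1)^3 ↔ (5/2)t^2·e^(-t).

f(t) = 5*t^2*exp(-t)/2 + 5*t*exp(-t) + 3*exp(-t)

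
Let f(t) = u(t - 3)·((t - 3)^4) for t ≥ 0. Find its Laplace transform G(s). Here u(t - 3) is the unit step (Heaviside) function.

G(s) = 24*exp(-3*s)/s^5

By the second shifting theorem, L{u(t - c)·g(t - c)} = e^(-cs)·H(s) with c = 3 and H(s) = L{g(t)}.
L{t^4} = 4!/s^5 = 24/s^5.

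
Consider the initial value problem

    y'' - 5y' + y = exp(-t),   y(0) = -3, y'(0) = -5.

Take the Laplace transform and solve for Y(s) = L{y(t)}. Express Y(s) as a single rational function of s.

Y(s) = (-3*s^2 + 7*s + 11)/(s^3 - 4*s^2 - 4*s + 1)

Apply the Laplace transform to the equation.
Using L{y''} = s^2 Y - s·y(0) - y'(0) and L{y'} = sY - y(0), with y(0) = -3, y'(0) = -5, the left side becomes (s^2 - 5*s + 1)Y - (-3*s + 10).
The right side is L{exp(-t)} = 1/(s + 1).
So (s^2 - 5*s + 1)Y = 1/(s + 1) + (-3*s + 10).
Solve for Y(s) and write it as one ratio of polynomials.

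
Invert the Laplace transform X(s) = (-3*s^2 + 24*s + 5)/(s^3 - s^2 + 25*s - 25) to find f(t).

Factor the denominator: s^3 - s^2 + 25*s - 25 = (s - 1)*(s^2 + 25).
Partial fraction decomposition gives [1/(s - 1)] + [-4*s/(s^2 + 25)] + [20/(s^2 + 25)].
Invert each term: 1/(s - 1) ↔ e^(t); -4·s/(s^2 + 25) ↔ -4cos(5t); 4·5/(s^2 + 25) ↔ 4sin(5t).

f(t) = exp(t) + 4*sin(5*t) - 4*cos(5*t)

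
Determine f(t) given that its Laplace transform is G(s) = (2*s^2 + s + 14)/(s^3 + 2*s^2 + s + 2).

Factor the denominator: s^3 + 2*s^2 + s + 2 = (s + 2)*(s^2 + 1).
Partial fraction decomposition gives [4/(s + 2)] + [-2*s/(s^2 + 1)] + [5/(s^2 + 1)].
Invert each term: 4/(s + 2) ↔ 4e^(-2t); -2·s/(s^2 + 1) ↔ -2cos(t); 5·1/(s^2 + 1) ↔ 5sin(t).

f(t) = 5*sin(t) - 2*cos(t) + 4*exp(-2*t)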